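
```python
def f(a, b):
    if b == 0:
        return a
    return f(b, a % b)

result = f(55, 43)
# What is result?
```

f(55, 43) -> f(43, 12) -> f(12, 7) -> f(7, 5) -> f(5, 2) -> f(2, 1) -> f(1, 0) -> 1

Answer: 1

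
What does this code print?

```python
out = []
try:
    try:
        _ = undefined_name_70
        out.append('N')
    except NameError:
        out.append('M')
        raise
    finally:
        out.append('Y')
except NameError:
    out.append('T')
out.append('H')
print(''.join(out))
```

Execution trace: 'M' (inner except NameError) → 'Y' (inner finally) → 'T' (outer except NameError) → 'H' (after the try/except). Output: MYTH

Answer: MYTH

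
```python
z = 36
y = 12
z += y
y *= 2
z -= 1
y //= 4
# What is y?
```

Trace:
`z = 36` → z = 36
`y = 12` → y = 12
`z += y` → z = 48
`y *= 2` → y = 24
`z -= 1` → z = 47
`y //= 4` → y = 6
So y = 6

Answer: 6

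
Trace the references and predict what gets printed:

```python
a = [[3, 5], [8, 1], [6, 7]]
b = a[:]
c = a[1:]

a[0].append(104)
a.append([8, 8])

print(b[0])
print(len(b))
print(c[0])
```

Key concept: slice with nested mutation.
Step by step:
`a = [[3, 5], [8, 1], [6, 7]]` → a = [[3, 5], [8, 1], [6, 7]]
`b = a[:]` → b = [[3, 5], [8, 1], [6, 7]]
`c = a[1:]` → c = [[8, 1], [6, 7]]
`a[0].append(104)` → a = [[3, 5, 104], [8, 1], [6, 7]]; b = [[3, 5, 104], [8, 1], [6, 7]]
`a.append([8, 8])` → a = [[3, 5, 104], [8, 1], [6, 7], [8, 8]]
`print(b[0])` → prints [3, 5, 104]
`print(len(b))` → prints 3
`print(c[0])` → prints [8, 1]

Answer:
[3, 5, 104]
3
[8, 1]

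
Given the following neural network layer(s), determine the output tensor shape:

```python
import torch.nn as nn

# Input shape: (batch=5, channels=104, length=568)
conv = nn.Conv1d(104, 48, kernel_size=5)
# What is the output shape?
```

Input: (5, 104, 568) -> Output: (5, 48, 564)

Answer: (5, 48, 564)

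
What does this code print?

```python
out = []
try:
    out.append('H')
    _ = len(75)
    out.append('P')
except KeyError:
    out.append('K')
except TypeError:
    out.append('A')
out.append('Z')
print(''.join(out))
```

Execution trace: 'H' (try body) → 'A' (except TypeError) → 'Z' (after the try/except). Output: HAZ

Answer: HAZ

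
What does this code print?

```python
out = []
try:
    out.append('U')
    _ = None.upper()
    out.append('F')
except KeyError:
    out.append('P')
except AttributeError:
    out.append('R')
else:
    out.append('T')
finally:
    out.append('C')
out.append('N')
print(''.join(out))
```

Execution trace: 'U' (try body) → 'R' (except AttributeError) → 'C' (finally) → 'N' (after the try/except). Output: URCN

Answer: URCN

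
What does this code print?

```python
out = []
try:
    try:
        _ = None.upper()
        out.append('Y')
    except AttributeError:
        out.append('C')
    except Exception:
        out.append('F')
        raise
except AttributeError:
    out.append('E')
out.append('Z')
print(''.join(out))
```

Execution trace: 'C' (inner except AttributeError) → 'Z' (after the try/except). Output: CZ

Answer: CZ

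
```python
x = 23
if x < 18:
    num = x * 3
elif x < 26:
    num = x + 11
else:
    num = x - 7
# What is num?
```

Trace:
`x = 23` → x = 23
`if x < 18: ...` → x < 18 is False, x < 26 is True → num = 34
So num = 34

Answer: 34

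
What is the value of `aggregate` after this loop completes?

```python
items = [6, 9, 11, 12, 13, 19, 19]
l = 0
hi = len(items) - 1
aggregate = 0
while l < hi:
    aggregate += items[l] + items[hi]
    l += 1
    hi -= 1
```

Sum of pairs from ends
`aggregate` takes the values: 0 → 25 → 53 → 77

Answer: 77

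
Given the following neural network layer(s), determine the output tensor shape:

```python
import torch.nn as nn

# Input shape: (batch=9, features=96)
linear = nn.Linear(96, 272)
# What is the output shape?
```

Input: (9, 96) -> Output: (9, 272)

Answer: (9, 272)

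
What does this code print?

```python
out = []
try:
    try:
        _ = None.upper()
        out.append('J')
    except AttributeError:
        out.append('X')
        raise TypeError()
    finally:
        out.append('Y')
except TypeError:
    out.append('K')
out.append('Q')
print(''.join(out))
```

Execution trace: 'X' (except AttributeError) → 'Y' (finally) → 'K' (outer except TypeError) → 'Q' (after the try/except). Output: XYKQ

Answer: XYKQ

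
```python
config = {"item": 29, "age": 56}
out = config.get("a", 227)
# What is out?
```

Trace:
`config = {"item": 29, "age": 56}` → config = {'item': 29, 'age': 56}
`out = config.get("a", 227)` → out = 227
So out = 227

Answer: 227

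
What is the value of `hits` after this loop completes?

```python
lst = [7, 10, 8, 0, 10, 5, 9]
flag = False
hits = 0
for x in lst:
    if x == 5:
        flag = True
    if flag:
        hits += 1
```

Count elements after first 5 in [7, 10, 8, 0, 10, 5, 9]
`hits` takes the values: 0 → 1 → 2

Answer: 2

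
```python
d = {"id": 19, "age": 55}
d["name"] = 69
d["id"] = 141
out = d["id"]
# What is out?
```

Trace:
`d = {"id": 19, "age": 55}` → d = {'id': 19, 'age': 55}
`d["name"] = 69` → d = {'id': 19, 'age': 55, 'name': 69}
`d["id"] = 141` → d = {'id': 141, 'age': 55, 'name': 69}
`out = d["id"]` → out = 141
So out = 141

Answer: 141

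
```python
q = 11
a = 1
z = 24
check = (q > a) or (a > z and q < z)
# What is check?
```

Trace:
`q = 11` → q = 11
`a = 1` → a = 1
`z = 24` → z = 24
`check = (q > a) or (a > z and q < z)` → check = True
So check = True

Answer: True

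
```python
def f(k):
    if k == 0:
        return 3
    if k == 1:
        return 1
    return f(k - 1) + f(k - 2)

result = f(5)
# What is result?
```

Build up from base cases: f(0)=3, f(1)=1, f(2)=4, f(3)=5, f(4)=9, f(5)=14

Answer: 14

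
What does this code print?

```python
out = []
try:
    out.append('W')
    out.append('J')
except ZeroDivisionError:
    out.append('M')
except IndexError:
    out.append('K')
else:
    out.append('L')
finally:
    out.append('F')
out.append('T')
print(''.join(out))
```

Execution trace: 'W' (try body) → 'J' (try body, no exception) → 'L' (else) → 'F' (finally) → 'T' (after the try/except). Output: WJLFT

Answer: WJLFT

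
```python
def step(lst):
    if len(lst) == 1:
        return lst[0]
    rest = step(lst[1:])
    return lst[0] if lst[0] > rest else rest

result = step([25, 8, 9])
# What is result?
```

Recursive max over [25, 8, 9] = 25

Answer: 25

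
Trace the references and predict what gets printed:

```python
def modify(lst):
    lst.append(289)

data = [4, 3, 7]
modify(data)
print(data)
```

Key concept: function modifies passed list.
Step by step:
`data = [4, 3, 7]` → data = [4, 3, 7]
`modify(data)` → data = [4, 3, 7, 289]
`print(data)` → prints [4, 3, 7, 289]

Answer: [4, 3, 7, 289]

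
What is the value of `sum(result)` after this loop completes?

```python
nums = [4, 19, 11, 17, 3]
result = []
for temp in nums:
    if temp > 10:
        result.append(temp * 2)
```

Sum of doubled values > 10
`result` takes the values: [] → [38] → [38, 22] → [38, 22, 34]
So `sum(result)` = 94

Answer: 94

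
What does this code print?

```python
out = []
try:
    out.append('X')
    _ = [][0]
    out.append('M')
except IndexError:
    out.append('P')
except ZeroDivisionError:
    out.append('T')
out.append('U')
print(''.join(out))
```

Execution trace: 'X' (try body) → 'P' (except IndexError) → 'U' (after the try/except). Output: XPU

Answer: XPU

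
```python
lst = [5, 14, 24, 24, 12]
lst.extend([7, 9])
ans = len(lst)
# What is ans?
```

Trace:
`lst = [5, 14, 24, 24, 12]` → lst = [5, 14, 24, 24, 12]
`lst.extend([7, 9])` → lst = [5, 14, 24, 24, 12, 7, 9]
`ans = len(lst)` → ans = 7
So ans = 7

Answer: 7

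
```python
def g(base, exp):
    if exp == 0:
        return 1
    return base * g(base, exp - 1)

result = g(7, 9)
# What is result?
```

g(7, 9) = 7 * 7 * 7 * 7 * 7 * 7 * 7 * 7 * 7 = 40353607

Answer: 40353607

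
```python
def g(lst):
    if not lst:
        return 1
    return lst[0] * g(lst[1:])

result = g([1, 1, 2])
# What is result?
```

Product over [1, 1, 2] = 1 * 1 * 2 = 2

Answer: 2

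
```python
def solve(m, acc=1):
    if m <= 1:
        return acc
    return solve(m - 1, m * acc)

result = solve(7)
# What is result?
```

Accumulator trace (n, acc): (7, 1) -> (6, 7) -> (5, 42) -> (4, 210) -> (3, 840) -> (2, 2520) -> (1, 5040) -> return 5040

Answer: 5040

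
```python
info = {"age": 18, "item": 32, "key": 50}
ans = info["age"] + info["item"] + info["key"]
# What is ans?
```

Trace:
`info = {"age": 18, "item": 32, "key": 50}` → info = {'age': 18, 'item': 32, 'key': 50}
`ans = info["age"] + info["item"] + info["key"]` → ans = 100
So ans = 100

Answer: 100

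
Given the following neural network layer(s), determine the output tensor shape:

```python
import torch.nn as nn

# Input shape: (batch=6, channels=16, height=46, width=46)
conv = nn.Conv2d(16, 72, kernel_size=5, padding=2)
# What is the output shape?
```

Input: (6, 16, 46, 46) -> Output: (6, 72, 46, 46)

Answer: (6, 72, 46, 46)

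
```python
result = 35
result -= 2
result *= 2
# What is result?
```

Trace:
`result = 35` → result = 35
`result -= 2` → result = 33
`result *= 2` → result = 66
So result = 66

Answer: 66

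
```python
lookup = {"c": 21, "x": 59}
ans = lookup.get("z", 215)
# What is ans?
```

Trace:
`lookup = {"c": 21, "x": 59}` → lookup = {'c': 21, 'x': 59}
`ans = lookup.get("z", 215)` → ans = 215
So ans = 215

Answer: 215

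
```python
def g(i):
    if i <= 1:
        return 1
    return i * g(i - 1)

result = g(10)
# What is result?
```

g(10) = 10 * 9 * 8 * 7 * 6 * 5 * 4 * 3 * 2 * 1 = 3628800

Answer: 3628800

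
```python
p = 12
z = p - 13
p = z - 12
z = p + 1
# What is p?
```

Trace:
`p = 12` → p = 12
`z = p - 13` → z = -1
`p = z - 12` → p = -13
`z = p + 1` → z = -12
So p = -13

Answer: -13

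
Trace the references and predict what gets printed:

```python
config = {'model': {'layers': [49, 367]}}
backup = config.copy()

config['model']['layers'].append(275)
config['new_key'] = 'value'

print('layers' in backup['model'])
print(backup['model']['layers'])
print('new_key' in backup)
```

Key concept: shallow copy gotcha with nested dict.
Step by step:
`config = {'model': {'layers': [49, 367]}}` → config = {'model': {'layers': [49, 367]}}
`backup = config.copy()` → backup = {'model': {'layers': [49, 367]}}
`config['model']['layers'].append(275)` → config = {'model': {'layers': [49, 367, 275]}}; backup = {'model': {'layers': [49, 367, 275]}}
`config['new_key'] = 'value'` → config = {'model': {'layers': [49, 367, 275]}, 'new_key': 'value'}
`print('layers' in backup['model'])` → prints True
`print(backup['model']['layers'])` → prints [49, 367, 275]
`print('new_key' in backup)` → prints False

Answer:
True
[49, 367, 275]
False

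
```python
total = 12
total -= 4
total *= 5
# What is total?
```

Trace:
`total = 12` → total = 12
`total -= 4` → total = 8
`total *= 5` → total = 40
So total = 40

Answer: 40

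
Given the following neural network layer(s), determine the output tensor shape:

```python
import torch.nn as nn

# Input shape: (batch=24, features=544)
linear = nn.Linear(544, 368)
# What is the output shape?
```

Input: (24, 544) -> Output: (24, 368)

Answer: (24, 368)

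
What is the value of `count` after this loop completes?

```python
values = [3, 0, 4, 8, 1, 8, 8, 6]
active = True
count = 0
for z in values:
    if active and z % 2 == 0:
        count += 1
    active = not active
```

Count even values at even positions
`count` takes the values: 0 → 1 → 2

Answer: 2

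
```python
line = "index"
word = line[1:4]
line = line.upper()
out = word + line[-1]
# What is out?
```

Trace:
`line = "index"` → line = 'index'
`word = line[1:4]` → word = 'nde'
`line = line.upper()` → line = 'INDEX'
`out = word + line[-1]` → out = 'ndeX'
So out = 'ndeX'

Answer: 'ndeX'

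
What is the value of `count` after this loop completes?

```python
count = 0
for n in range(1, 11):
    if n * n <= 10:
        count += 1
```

Count numbers where n² ≤ 10
`count` takes the values: 0 → 1 → 2 → 3

Answer: 3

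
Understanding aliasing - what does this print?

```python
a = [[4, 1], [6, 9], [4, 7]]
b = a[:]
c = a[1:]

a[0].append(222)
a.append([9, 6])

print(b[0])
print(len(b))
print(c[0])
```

Key concept: slice with nested mutation.
Step by step:
`a = [[4, 1], [6, 9], [4, 7]]` → a = [[4, 1], [6, 9], [4, 7]]
`b = a[:]` → b = [[4, 1], [6, 9], [4, 7]]
`c = a[1:]` → c = [[6, 9], [4, 7]]
`a[0].append(222)` → a = [[4, 1, 222], [6, 9], [4, 7]]; b = [[4, 1, 222], [6, 9], [4, 7]]
`a.append([9, 6])` → a = [[4, 1, 222], [6, 9], [4, 7], [9, 6]]
`print(b[0])` → prints [4, 1, 222]
`print(len(b))` → prints 3
`print(c[0])` → prints [6, 9]

Answer:
[4, 1, 222]
3
[6, 9]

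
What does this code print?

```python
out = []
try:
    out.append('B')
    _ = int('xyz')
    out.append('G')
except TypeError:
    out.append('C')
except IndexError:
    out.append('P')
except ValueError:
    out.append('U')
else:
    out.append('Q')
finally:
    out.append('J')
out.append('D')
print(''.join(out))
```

Execution trace: 'B' (try body) → 'U' (except ValueError) → 'J' (finally) → 'D' (after the try/except). Output: BUJD

Answer: BUJD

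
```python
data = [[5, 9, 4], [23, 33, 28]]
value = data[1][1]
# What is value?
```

Trace:
`data = [[5, 9, 4], [23, 33, 28]]` → data = [[5, 9, 4], [23, 33, 28]]
`value = data[1][1]` → value = 33
So value = 33

Answer: 33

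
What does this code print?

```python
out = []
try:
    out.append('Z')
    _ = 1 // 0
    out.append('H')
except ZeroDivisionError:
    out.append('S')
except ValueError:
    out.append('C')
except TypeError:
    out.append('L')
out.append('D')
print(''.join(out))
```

Execution trace: 'Z' (try body) → 'S' (except ZeroDivisionError) → 'D' (after the try/except). Output: ZSD

Answer: ZSD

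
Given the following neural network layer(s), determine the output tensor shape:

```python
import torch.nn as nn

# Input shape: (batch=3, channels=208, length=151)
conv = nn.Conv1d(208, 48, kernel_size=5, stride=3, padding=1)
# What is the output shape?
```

Input: (3, 208, 151) -> Output: (3, 48, 50)

Answer: (3, 48, 50)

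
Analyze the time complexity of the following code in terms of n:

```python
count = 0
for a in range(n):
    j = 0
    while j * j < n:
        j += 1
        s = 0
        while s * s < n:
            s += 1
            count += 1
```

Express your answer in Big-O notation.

Each loop level contributes: n × √n × √n. Multiplying the contributions gives O(n^2).

Answer: O(n^2)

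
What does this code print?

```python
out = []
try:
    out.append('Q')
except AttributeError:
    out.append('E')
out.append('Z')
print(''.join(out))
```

Execution trace: 'Q' (try body, no exception) → 'Z' (after the try/except). Output: QZ

Answer: QZ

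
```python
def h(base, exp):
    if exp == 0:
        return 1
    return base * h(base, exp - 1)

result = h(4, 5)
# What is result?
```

h(4, 5) = 4 * 4 * 4 * 4 * 4 = 1024

Answer: 1024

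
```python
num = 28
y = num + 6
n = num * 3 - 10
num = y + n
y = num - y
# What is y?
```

Trace:
`num = 28` → num = 28
`y = num + 6` → y = 34
`n = num * 3 - 10` → n = 74
`num = y + n` → num = 108
`y = num - y` → y = 74
So y = 74

Answer: 74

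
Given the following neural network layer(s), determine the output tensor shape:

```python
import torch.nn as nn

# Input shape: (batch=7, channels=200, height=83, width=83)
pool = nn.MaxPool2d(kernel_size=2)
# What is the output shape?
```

Input: (7, 200, 83, 83) -> Output: (7, 200, 41, 41)

Answer: (7, 200, 41, 41)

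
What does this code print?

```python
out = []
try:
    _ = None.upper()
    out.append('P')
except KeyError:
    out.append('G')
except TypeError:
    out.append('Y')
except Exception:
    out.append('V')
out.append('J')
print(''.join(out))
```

Execution trace: 'V' (except Exception) → 'J' (after the try/except). Output: VJ

Answer: VJ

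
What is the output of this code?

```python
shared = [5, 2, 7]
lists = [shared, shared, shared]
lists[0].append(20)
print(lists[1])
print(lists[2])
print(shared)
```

Key concept: list of same reference.
Step by step:
`shared = [5, 2, 7]` → shared = [5, 2, 7]
`lists = [shared, shared, shared]` → lists = [[5, 2, 7], [5, 2, 7], [5, 2, 7]]
`lists[0].append(20)` → shared = [5, 2, 7, 20]; lists = [[5, 2, 7, 20], [5, 2, 7, 20], [5, 2, 7, 20]]
`print(lists[1])` → prints [5, 2, 7, 20]
`print(lists[2])` → prints [5, 2, 7, 20]
`print(shared)` → prints [5, 2, 7, 20]

Answer:
[5, 2, 7, 20]
[5, 2, 7, 20]
[5, 2, 7, 20]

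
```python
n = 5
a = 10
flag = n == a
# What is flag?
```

Trace:
`n = 5` → n = 5
`a = 10` → a = 10
`flag = n == a` → flag = False
So flag = False

Answer: False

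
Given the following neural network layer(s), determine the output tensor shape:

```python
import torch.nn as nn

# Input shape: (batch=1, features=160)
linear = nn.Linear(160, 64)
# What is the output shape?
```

Input: (1, 160) -> Output: (1, 64)

Answer: (1, 64)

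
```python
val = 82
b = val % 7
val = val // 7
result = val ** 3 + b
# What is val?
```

Trace:
`val = 82` → val = 82
`b = val % 7` → b = 5
`val = val // 7` → val = 11
`result = val ** 3 + b` → result = 1336
So val = 11

Answer: 11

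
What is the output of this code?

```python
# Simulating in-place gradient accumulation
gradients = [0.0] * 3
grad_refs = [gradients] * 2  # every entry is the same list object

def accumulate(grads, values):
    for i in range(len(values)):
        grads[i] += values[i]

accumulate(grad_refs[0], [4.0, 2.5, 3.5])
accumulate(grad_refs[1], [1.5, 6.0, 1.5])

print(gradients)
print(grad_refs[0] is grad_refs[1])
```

Key concept: gradient accumulation aliasing.
Step by step:
`gradients = [0.0] * 3` → gradients = [0.0, 0.0, 0.0]
`grad_refs = [gradients] * 2` → grad_refs = [[0.0, 0.0, 0.0], [0.0, 0.0, 0.0]]
`accumulate(grad_refs[0], [4.0, 2.5, 3.5])` → gradients = [4.0, 2.5, 3.5]; grad_refs = [[4.0, 2.5, 3.5], [4.0, 2.5, 3.5]]
`accumulate(grad_refs[1], [1.5, 6.0, 1.5])` → gradients = [5.5, 8.5, 5.0]; grad_refs = [[5.5, 8.5, 5.0], [5.5, 8.5, 5.0]]
`print(gradients)` → prints [5.5, 8.5, 5.0]
`print(grad_refs[0] is grad_refs[1])` → prints True

Answer:
[5.5, 8.5, 5.0]
True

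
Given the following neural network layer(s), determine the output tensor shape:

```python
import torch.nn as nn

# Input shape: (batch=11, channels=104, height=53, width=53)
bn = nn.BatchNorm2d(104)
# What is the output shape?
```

Input: (11, 104, 53, 53) -> Output: (11, 104, 53, 53)

Answer: (11, 104, 53, 53)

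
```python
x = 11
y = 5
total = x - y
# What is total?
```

Trace:
`x = 11` → x = 11
`y = 5` → y = 5
`total = x - y` → total = 6
So total = 6

Answer: 6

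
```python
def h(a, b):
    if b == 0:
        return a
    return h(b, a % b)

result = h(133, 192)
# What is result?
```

h(133, 192) -> h(192, 133) -> h(133, 59) -> h(59, 15) -> h(15, 14) -> h(14, 1) -> h(1, 0) -> 1

Answer: 1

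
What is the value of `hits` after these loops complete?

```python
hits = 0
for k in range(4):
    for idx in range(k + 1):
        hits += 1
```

Triangle: 1 + 2 + ... + 4
`hits` takes the values: 0 → 1 → 2 → 3 → 4 → 5 → 6 → 7 → 8 → 9 → 10

Answer: 10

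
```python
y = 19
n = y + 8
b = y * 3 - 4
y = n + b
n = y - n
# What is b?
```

Trace:
`y = 19` → y = 19
`n = y + 8` → n = 27
`b = y * 3 - 4` → b = 53
`y = n + b` → y = 80
`n = y - n` → n = 53
So b = 53

Answer: 53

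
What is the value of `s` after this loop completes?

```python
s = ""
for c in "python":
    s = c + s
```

Reverse 'python'
`s` takes the values: "" → "p" → "yp" → "typ" → "htyp" → "ohtyp" → "nohtyp"

Answer: "nohtyp"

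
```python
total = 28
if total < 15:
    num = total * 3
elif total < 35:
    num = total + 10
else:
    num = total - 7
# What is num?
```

Trace:
`total = 28` → total = 28
`if total < 15: ...` → total < 15 is False, total < 35 is True → num = 38
So num = 38

Answer: 38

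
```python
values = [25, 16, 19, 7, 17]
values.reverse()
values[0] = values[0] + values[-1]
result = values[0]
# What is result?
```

Trace:
`values = [25, 16, 19, 7, 17]` → values = [25, 16, 19, 7, 17]
`values.reverse()` → values = [17, 7, 19, 16, 25]
`values[0] = values[0] + values[-1]` → values = [42, 7, 19, 16, 25]
`result = values[0]` → result = 42
So result = 42

Answer: 42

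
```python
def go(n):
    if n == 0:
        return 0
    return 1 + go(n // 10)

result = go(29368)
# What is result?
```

Count of digits of 29368: 5

Answer: 5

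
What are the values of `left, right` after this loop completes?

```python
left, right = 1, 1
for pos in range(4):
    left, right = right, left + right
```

Fibonacci: after 4 iterations
`left, right` takes the values: (1, 1) → (1, 2) → (2, 3) → (3, 5) → (5, 8)

Answer: 5, 8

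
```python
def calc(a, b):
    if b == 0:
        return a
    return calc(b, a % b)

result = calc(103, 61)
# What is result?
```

calc(103, 61) -> calc(61, 42) -> calc(42, 19) -> calc(19, 4) -> calc(4, 3) -> calc(3, 1) -> calc(1, 0) -> 1

Answer: 1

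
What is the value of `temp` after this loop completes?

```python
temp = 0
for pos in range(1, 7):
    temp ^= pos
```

XOR of 1 to 6
`temp` takes the values: 0 → 1 → 3 → 0 → 4 → 1 → 7

Answer: 7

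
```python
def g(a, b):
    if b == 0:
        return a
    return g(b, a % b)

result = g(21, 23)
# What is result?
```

g(21, 23) -> g(23, 21) -> g(21, 2) -> g(2, 1) -> g(1, 0) -> 1

Answer: 1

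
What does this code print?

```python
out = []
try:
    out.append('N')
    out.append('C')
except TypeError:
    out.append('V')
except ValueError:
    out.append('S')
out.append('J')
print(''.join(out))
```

Execution trace: 'N' (try body) → 'C' (try body, no exception) → 'J' (after the try/except). Output: NCJ

Answer: NCJ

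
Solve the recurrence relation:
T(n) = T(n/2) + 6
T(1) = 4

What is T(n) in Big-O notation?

Each step divides n by 2 and adds 6. After log_2(n) steps we reach T(1)=4. So T(n) = 6·log_2(n) + 4 = O(log n).

Answer: O(log n)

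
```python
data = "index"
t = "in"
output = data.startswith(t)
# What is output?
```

Trace:
`data = "index"` → data = 'index'
`t = "in"` → t = 'in'
`output = data.startswith(t)` → output = True
So output = True

Answer: True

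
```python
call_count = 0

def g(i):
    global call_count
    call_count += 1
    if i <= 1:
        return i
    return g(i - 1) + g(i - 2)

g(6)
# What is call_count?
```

Calls(i) = 1 + Calls(i-1) + Calls(i-2); Calls(0)=Calls(1)=1. For i=6 this gives 25.

Answer: 25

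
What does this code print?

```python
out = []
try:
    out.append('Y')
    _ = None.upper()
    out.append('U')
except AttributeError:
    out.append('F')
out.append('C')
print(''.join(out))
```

Execution trace: 'Y' (try body) → 'F' (except AttributeError) → 'C' (after the try/except). Output: YFC

Answer: YFC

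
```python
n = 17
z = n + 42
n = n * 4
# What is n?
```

Trace:
`n = 17` → n = 17
`z = n + 42` → z = 59
`n = n * 4` → n = 68
So n = 68

Answer: 68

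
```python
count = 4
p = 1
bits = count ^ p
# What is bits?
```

Trace:
`count = 4` → count = 4
`p = 1` → p = 1
`bits = count ^ p` → bits = 5
So bits = 5

Answer: 5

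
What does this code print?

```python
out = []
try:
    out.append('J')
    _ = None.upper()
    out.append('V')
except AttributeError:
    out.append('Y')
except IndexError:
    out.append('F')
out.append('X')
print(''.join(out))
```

Execution trace: 'J' (try body) → 'Y' (except AttributeError) → 'X' (after the try/except). Output: JYX

Answer: JYX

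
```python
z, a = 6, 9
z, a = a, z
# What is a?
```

Trace:
`z, a = 6, 9` → z = 6; a = 9
`z, a = a, z` → z = 9; a = 6
So a = 6

Answer: 6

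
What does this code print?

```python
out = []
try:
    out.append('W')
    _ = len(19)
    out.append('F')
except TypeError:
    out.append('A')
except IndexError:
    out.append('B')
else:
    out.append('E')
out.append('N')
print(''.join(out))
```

Execution trace: 'W' (try body) → 'A' (except TypeError) → 'N' (after the try/except). Output: WAN

Answer: WAN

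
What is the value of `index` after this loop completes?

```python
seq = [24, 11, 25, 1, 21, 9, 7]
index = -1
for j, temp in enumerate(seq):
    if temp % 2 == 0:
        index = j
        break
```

First even number index in [24, 11, 25, 1, 21, 9, 7]
`index` takes the values: -1 → 0

Answer: 0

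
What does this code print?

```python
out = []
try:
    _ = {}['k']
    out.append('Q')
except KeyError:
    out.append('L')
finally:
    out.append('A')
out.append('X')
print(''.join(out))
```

Execution trace: 'L' (except KeyError) → 'A' (finally) → 'X' (after the try/except). Output: LAX

Answer: LAX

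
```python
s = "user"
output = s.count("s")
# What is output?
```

Trace:
`s = "user"` → s = 'user'
`output = s.count("s")` → output = 1
So output = 1

Answer: 1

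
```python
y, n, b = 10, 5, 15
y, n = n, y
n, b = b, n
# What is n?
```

Trace:
`y, n, b = 10, 5, 15` → y = 10; n = 5; b = 15
`y, n = n, y` → y = 5; n = 10
`n, b = b, n` → n = 15; b = 10
So n = 15

Answer: 15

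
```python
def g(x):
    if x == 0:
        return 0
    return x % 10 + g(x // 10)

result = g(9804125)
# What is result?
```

Sum of digits of 9804125: 5 + 2 + 1 + 4 + 0 + 8 + 9 = 29

Answer: 29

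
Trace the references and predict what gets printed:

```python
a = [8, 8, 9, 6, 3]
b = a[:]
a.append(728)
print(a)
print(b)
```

Key concept: slice [:] creates copy.
Step by step:
`a = [8, 8, 9, 6, 3]` → a = [8, 8, 9, 6, 3]
`b = a[:]` → b = [8, 8, 9, 6, 3]
`a.append(728)` → a = [8, 8, 9, 6, 3, 728]
`print(a)` → prints [8, 8, 9, 6, 3, 728]
`print(b)` → prints [8, 8, 9, 6, 3]

Answer:
[8, 8, 9, 6, 3, 728]
[8, 8, 9, 6, 3]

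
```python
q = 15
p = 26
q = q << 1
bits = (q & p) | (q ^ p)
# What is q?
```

Trace:
`q = 15` → q = 15
`p = 26` → p = 26
`q = q << 1` → q = 30
`bits = (q & p) | (q ^ p)` → bits = 30
So q = 30

Answer: 30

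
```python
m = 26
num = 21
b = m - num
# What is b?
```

Trace:
`m = 26` → m = 26
`num = 21` → num = 21
`b = m - num` → b = 5
So b = 5

Answer: 5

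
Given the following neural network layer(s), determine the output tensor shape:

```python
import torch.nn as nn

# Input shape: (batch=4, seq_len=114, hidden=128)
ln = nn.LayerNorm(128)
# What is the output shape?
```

Input: (4, 114, 128) -> Output: (4, 114, 128)

Answer: (4, 114, 128)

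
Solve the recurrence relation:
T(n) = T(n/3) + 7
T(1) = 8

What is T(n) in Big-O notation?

Each step divides n by 3 and adds 7. After log_3(n) steps we reach T(1)=8. So T(n) = 7·log_3(n) + 8 = O(log n).

Answer: O(log n)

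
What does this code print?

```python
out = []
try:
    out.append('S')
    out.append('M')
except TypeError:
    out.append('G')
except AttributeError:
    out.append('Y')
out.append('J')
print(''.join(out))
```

Execution trace: 'S' (try body) → 'M' (try body, no exception) → 'J' (after the try/except). Output: SMJ

Answer: SMJ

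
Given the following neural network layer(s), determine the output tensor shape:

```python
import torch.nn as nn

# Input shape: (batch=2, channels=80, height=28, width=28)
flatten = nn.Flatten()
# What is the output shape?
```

Input: (2, 80, 28, 28) -> Output: (2, 62720)

Answer: (2, 62720)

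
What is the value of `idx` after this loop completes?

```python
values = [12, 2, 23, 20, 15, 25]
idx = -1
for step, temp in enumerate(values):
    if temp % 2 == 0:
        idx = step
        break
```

First even number index in [12, 2, 23, 20, 15, 25]
`idx` takes the values: -1 → 0

Answer: 0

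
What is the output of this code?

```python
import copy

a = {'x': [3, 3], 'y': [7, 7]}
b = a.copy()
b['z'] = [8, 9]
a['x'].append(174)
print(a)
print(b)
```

Key concept: shallow copy of dict with mutable values.
Step by step:
`a = {'x': [3, 3], 'y': [7, 7]}` → a = {'x': [3, 3], 'y': [7, 7]}
`b = a.copy()` → b = {'x': [3, 3], 'y': [7, 7]}
`b['z'] = [8, 9]` → b = {'x': [3, 3], 'y': [7, 7], 'z': [8, 9]}
`a['x'].append(174)` → a = {'x': [3, 3, 174], 'y': [7, 7]}; b = {'x': [3, 3, 174], 'y': [7, 7], 'z': [8, 9]}
`print(a)` → prints {'x': [3, 3, 174], 'y': [7, 7]}
`print(b)` → prints {'x': [3, 3, 174], 'y': [7, 7], 'z': [8, 9]}

Answer:
{'x': [3, 3, 174], 'y': [7, 7]}
{'x': [3, 3, 174], 'y': [7, 7], 'z': [8, 9]}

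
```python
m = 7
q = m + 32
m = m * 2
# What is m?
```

Trace:
`m = 7` → m = 7
`q = m + 32` → q = 39
`m = m * 2` → m = 14
So m = 14

Answer: 14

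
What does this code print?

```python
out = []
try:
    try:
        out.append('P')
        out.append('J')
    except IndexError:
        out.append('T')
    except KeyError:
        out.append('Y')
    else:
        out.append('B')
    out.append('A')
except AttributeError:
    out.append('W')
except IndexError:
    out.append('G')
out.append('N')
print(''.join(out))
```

Execution trace: 'P' (inner try body) → 'J' (inner try body, no exception) → 'B' (inner else) → 'A' (try body, no exception) → 'N' (after the try/except). Output: PJBAN

Answer: PJBAN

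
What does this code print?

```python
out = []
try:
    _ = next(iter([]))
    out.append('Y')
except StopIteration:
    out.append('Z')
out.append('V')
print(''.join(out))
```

Execution trace: 'Z' (except StopIteration) → 'V' (after the try/except). Output: ZV

Answer: ZV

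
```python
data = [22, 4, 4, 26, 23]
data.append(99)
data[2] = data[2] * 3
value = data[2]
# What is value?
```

Trace:
`data = [22, 4, 4, 26, 23]` → data = [22, 4, 4, 26, 23]
`data.append(99)` → data = [22, 4, 4, 26, 23, 99]
`data[2] = data[2] * 3` → data = [22, 4, 12, 26, 23, 99]
`value = data[2]` → value = 12
So value = 12

Answer: 12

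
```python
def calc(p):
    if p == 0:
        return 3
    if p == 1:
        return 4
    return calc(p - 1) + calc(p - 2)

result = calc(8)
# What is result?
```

Build up from base cases: calc(0)=3, calc(1)=4, calc(2)=7, calc(3)=11, calc(4)=18, calc(5)=29, calc(6)=47, ..., calc(8)=123

Answer: 123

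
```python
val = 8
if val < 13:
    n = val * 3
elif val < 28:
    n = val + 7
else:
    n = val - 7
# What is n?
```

Trace:
`val = 8` → val = 8
`if val < 13: ...` → val < 13 is True → n = 24
So n = 24

Answer: 24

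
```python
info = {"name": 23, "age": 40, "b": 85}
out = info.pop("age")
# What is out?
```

Trace:
`info = {"name": 23, "age": 40, "b": 85}` → info = {'name': 23, 'age': 40, 'b': 85}
`out = info.pop("age")` → info = {'name': 23, 'b': 85}; out = 40
So out = 40

Answer: 40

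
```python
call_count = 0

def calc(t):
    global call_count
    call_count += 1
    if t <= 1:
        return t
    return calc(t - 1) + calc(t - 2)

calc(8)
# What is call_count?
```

Calls(t) = 1 + Calls(t-1) + Calls(t-2); Calls(0)=Calls(1)=1. For t=8 this gives 67.

Answer: 67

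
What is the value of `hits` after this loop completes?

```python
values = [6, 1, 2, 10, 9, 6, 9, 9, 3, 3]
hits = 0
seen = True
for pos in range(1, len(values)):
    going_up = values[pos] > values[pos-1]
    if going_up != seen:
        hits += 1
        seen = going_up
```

Count direction changes in [6, 1, 2, 10, 9, 6, 9, 9, 3, 3]
`hits` takes the values: 0 → 1 → 2 → 3 → 4 → 5

Answer: 5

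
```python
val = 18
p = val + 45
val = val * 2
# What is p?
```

Trace:
`val = 18` → val = 18
`p = val + 45` → p = 63
`val = val * 2` → val = 36
So p = 63

Answer: 63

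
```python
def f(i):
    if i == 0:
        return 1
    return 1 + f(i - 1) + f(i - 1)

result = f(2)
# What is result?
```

f(i) = 1 + 2·f(i-1), f(0)=1. Closed form: (1+1)·2^2 - 1 = 7.

Answer: 7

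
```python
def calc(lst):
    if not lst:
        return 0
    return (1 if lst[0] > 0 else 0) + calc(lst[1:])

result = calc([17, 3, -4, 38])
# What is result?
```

Count of positive elements in [17, 3, -4, 38] = 3

Answer: 3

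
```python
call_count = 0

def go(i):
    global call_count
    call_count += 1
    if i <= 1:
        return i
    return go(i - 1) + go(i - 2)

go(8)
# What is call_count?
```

Calls(i) = 1 + Calls(i-1) + Calls(i-2); Calls(0)=Calls(1)=1. For i=8 this gives 67.

Answer: 67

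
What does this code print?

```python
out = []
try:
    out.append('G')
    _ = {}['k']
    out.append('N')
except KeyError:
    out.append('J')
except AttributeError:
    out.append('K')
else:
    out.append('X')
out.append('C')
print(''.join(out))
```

Execution trace: 'G' (try body) → 'J' (except KeyError) → 'C' (after the try/except). Output: GJC

Answer: GJC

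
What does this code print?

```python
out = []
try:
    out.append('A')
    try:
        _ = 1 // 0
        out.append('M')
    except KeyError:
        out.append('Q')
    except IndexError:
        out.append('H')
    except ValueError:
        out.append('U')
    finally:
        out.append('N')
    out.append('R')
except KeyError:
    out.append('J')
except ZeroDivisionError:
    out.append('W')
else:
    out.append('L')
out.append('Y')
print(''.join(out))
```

Execution trace: 'A' (try body) → 'N' (inner finally) → 'W' (except ZeroDivisionError) → 'Y' (after the try/except). Output: ANWY

Answer: ANWY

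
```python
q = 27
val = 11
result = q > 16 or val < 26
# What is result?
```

Trace:
`q = 27` → q = 27
`val = 11` → val = 11
`result = q > 16 or val < 26` → result = True
So result = True

Answer: True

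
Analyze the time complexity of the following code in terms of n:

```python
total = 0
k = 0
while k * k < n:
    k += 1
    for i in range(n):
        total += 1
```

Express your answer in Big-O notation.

Each loop level contributes: √n × n. Multiplying the contributions gives O(n√n).

Answer: O(n√n)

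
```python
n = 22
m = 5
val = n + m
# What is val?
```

Trace:
`n = 22` → n = 22
`m = 5` → m = 5
`val = n + m` → val = 27
So val = 27

Answer: 27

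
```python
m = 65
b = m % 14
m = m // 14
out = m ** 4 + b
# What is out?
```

Trace:
`m = 65` → m = 65
`b = m % 14` → b = 9
`m = m // 14` → m = 4
`out = m ** 4 + b` → out = 265
So out = 265

Answer: 265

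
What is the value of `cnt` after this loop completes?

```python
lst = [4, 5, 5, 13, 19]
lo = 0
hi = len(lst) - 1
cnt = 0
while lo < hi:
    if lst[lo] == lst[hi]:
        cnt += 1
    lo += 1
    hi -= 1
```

Count matching pairs from ends
`cnt` takes the values: 0

Answer: 0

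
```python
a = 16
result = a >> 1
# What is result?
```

Trace:
`a = 16` → a = 16
`result = a >> 1` → result = 8
So result = 8

Answer: 8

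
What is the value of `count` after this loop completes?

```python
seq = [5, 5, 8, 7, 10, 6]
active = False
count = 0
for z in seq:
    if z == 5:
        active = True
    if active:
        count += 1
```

Count elements after first 5 in [5, 5, 8, 7, 10, 6]
`count` takes the values: 0 → 1 → 2 → 3 → 4 → 5 → 6

Answer: 6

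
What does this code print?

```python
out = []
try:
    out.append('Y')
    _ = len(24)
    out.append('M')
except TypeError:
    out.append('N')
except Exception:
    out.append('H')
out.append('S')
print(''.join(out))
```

Execution trace: 'Y' (try body) → 'N' (except TypeError) → 'S' (after the try/except). Output: YNS

Answer: YNS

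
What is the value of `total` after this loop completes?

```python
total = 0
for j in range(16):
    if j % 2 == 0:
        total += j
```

Sum of even numbers 0 to 15
`total` takes the values: 0 → 2 → 6 → 12 → 20 → 30 → 42 → 56

Answer: 56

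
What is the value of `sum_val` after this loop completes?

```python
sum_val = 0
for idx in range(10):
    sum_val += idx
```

Sum of 0 to 9 = 45
`sum_val` takes the values: 0 → 1 → 3 → 6 → 10 → 15 → 21 → 28 → 36 → 45

Answer: 45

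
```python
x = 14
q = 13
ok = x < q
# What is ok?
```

Trace:
`x = 14` → x = 14
`q = 13` → q = 13
`ok = x < q` → ok = False
So ok = False

Answer: False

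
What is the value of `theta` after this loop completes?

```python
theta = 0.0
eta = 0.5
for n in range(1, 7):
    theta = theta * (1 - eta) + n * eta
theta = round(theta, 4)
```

Moving average with lr=0.5
`theta` takes the values: 0.0 → 0.5 → 1.25 → 2.125 → 3.0625 → 4.03125 → 5.015625 → 5.0156

Answer: 5.0156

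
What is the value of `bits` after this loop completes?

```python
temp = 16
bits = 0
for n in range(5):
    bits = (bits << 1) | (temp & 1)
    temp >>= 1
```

Reverse lowest 5 bits of 16
`bits` takes the values: 0 → 1

Answer: 1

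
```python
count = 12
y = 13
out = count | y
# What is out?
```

Trace:
`count = 12` → count = 12
`y = 13` → y = 13
`out = count | y` → out = 13
So out = 13

Answer: 13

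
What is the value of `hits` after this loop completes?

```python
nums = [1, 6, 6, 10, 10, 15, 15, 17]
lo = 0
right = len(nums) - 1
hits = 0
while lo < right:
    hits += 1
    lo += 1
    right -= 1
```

Iterations until pointers meet (list length 8)
`hits` takes the values: 0 → 1 → 2 → 3 → 4

Answer: 4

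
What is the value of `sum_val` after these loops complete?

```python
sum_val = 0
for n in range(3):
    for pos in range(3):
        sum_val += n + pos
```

Sum of all n+pos for n,pos in 3x3
`sum_val` takes the values: 0 → 1 → 3 → 4 → 6 → 9 → 11 → 14 → 18

Answer: 18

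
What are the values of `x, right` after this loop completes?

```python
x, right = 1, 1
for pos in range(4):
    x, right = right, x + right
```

Fibonacci: after 4 iterations
`x, right` takes the values: (1, 1) → (1, 2) → (2, 3) → (3, 5) → (5, 8)

Answer: 5, 8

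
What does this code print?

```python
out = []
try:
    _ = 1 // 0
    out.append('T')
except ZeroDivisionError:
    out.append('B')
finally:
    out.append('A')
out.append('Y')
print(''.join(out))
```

Execution trace: 'B' (except ZeroDivisionError) → 'A' (finally) → 'Y' (after the try/except). Output: BAY

Answer: BAY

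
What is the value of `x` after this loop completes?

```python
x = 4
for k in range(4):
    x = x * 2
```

Multiply by 2, 4 times: 4 * 2^4 = 64
`x` takes the values: 4 → 8 → 16 → 32 → 64

Answer: 64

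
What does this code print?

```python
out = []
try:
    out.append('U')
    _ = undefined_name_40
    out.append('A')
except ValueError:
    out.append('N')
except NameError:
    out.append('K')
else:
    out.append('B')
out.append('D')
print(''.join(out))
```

Execution trace: 'U' (try body) → 'K' (except NameError) → 'D' (after the try/except). Output: UKD

Answer: UKD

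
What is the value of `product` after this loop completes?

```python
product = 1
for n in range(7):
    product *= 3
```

3^7 = 2187
`product` takes the values: 1 → 3 → 9 → 27 → 81 → 243 → 729 → 2187

Answer: 2187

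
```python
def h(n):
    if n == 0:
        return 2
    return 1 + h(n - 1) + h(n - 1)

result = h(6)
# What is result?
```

h(n) = 1 + 2·h(n-1), h(0)=2. Closed form: (2+1)·2^6 - 1 = 191.

Answer: 191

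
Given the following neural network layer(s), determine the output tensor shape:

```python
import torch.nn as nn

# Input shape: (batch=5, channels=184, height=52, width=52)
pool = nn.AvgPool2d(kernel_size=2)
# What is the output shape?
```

Input: (5, 184, 52, 52) -> Output: (5, 184, 26, 26)

Answer: (5, 184, 26, 26)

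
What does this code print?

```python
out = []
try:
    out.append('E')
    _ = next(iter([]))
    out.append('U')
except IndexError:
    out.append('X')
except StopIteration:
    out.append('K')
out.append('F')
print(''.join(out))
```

Execution trace: 'E' (try body) → 'K' (except StopIteration) → 'F' (after the try/except). Output: EKF

Answer: EKF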